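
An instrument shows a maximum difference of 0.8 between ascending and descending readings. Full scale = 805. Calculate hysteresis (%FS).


Hysteresis = (max difference / full scale) * 100%.
H = (0.8 / 805) * 100
H = 0.099 %FS

0.099 %FS


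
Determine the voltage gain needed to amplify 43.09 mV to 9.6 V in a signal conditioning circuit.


Gain = Vout / Vin (converting to same units).
G = 9.6 V / 43.09 mV
G = 9600.0 mV / 43.09 mV
G = 222.79

222.79


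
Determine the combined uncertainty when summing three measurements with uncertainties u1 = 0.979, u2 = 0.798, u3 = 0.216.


For a sum of independent quantities, uc = sqrt(u1^2 + u2^2 + u3^2).
uc = sqrt(0.979^2 + 0.798^2 + 0.216^2)
uc = sqrt(0.958441 + 0.636804 + 0.046656)
uc = 1.2814

1.2814


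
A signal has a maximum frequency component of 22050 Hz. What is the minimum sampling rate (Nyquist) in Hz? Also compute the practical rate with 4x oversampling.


By Nyquist theorem, fs_min = 2 * fmax.
fs_min = 2 * 22050 = 44100 Hz
Practical rate = 4 * fs_min = 4 * 44100 = 176400 Hz

fs_min = 44100 Hz, fs_practical = 176400 Hz


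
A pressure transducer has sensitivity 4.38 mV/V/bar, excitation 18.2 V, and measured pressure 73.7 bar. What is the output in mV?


Output = sensitivity * Vex * P.
Vout = 4.38 * 18.2 * 73.7
Vout = 79.716 * 73.7
Vout = 5875.07 mV

5875.07 mV


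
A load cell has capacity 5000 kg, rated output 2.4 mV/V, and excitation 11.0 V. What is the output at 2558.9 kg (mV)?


Vout = rated_output * Vex * (load / capacity).
Vout = 2.4 * 11.0 * (2558.9 / 5000)
Vout = 2.4 * 11.0 * 0.51178
Vout = 13.511 mV

13.511 mV


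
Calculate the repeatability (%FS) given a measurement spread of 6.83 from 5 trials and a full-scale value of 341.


Repeatability = (spread / full scale) * 100%.
R = (6.83 / 341) * 100
R = 2.003 %FS

2.003 %FS


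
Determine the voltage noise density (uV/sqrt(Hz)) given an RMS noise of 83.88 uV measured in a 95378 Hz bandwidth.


Noise spectral density = Vrms / sqrt(BW).
NSD = 83.88 / sqrt(95378)
NSD = 83.88 / 308.8333
NSD = 0.2716 uV/sqrt(Hz)

0.2716 uV/sqrt(Hz)


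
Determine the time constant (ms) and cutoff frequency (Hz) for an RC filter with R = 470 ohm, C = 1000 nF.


Time constant: tau = R * C.
tau = 470 * 1.00e-06 = 0.00047 s
tau = 0.47 ms
Cutoff frequency: fc = 1 / (2*pi*R*C).
fc = 1 / (2*pi*0.00047) = 338.63 Hz

tau = 0.47 ms, fc = 338.63 Hz


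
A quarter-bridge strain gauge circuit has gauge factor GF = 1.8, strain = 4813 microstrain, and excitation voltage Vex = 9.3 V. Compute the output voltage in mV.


Quarter bridge output: Vout = (GF * epsilon * Vex) / 4.
Vout = (1.8 * 4813e-6 * 9.3) / 4
Vout = 0.08056962 / 4 V
Vout = 0.02014241 V = 20.1424 mV

20.1424 mV


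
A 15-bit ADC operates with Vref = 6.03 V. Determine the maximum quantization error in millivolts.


The maximum quantization error is +/- LSB/2.
LSB = Vref / 2^n = 6.03 / 32768 = 0.00018402 V
Max error = LSB / 2 = 0.00018402 / 2 = 9.201e-05 V
Max error = 0.092 mV

0.092 mV


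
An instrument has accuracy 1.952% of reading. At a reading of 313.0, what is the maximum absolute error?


Absolute error = (accuracy% / 100) * reading.
Error = (1.952 / 100) * 313.0
Error = 0.01952 * 313.0
Error = 6.1098

6.1098


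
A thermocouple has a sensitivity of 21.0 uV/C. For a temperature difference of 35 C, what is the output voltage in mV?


The thermocouple output V = sensitivity * dT.
V = 21.0 uV/C * 35 C
V = 735.0 uV
V = 0.735 mV

0.735 mV


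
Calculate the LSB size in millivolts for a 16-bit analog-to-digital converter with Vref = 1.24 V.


The resolution (LSB) of an ADC is Vref / 2^n.
LSB = 1.24 / 2^16
LSB = 1.24 / 65536
LSB = 1.892e-05 V = 0.0189209 mV

0.0189209 mV


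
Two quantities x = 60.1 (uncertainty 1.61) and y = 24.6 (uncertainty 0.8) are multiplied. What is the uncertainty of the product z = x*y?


For a product z = x*y, the relative uncertainty is:
uz/z = sqrt((ux/x)^2 + (uy/y)^2)
Relative uncertainties: ux/x = 1.61/60.1 = 0.026789
uy/y = 0.8/24.6 = 0.03252
z = 60.1 * 24.6 = 1478.5
uz = 1478.5 * sqrt(0.026789^2 + 0.03252^2) = 62.292

62.292


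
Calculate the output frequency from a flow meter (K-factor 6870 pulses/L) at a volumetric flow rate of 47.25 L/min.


Frequency = K * Q / 60 (converting L/min to L/s).
f = 6870 * 47.25 / 60
f = 324607.5 / 60
f = 5410.12 Hz

5410.12 Hz


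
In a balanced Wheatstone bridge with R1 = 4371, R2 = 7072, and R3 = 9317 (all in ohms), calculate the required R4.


At balance: R1*R4 = R2*R3, so R4 = R2*R3/R1.
R4 = 7072 * 9317 / 4371
R4 = 65889824 / 4371
R4 = 15074.31 ohm

15074.31 ohm


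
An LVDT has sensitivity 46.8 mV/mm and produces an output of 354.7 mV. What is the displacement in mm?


Displacement = Vout / sensitivity.
d = 354.7 / 46.8
d = 7.579 mm

7.579 mm


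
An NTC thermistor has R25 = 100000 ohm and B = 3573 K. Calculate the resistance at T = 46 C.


NTC thermistor equation: Rt = R25 * exp(B * (1/T - 1/T25)).
T in Kelvin: 319.15 K, T25 = 298.15 K
1/T - 1/T25 = 1/319.15 - 1/298.15 = -0.00022069
B * (1/T - 1/T25) = 3573 * -0.00022069 = -0.7885
Rt = 100000 * exp(-0.7885) = 45450.9 ohm

45450.9 ohm


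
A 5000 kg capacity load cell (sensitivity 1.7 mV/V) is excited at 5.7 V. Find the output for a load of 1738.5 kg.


Vout = rated_output * Vex * (load / capacity).
Vout = 1.7 * 5.7 * (1738.5 / 5000)
Vout = 1.7 * 5.7 * 0.3477
Vout = 3.369 mV

3.369 mV


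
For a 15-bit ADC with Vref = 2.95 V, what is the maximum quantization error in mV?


The maximum quantization error is +/- LSB/2.
LSB = Vref / 2^n = 2.95 / 32768 = 9.003e-05 V
Max error = LSB / 2 = 9.003e-05 / 2 = 4.501e-05 V
Max error = 0.045 mV

0.045 mV


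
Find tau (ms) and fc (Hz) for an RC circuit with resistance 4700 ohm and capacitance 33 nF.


Time constant: tau = R * C.
tau = 4700 * 3.30e-08 = 0.0001551 s
tau = 0.1551 ms
Cutoff frequency: fc = 1 / (2*pi*R*C).
fc = 1 / (2*pi*0.0001551) = 1026.14 Hz

tau = 0.1551 ms, fc = 1026.14 Hz


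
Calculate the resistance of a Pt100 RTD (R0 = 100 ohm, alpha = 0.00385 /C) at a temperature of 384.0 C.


The RTD equation: Rt = R0 * (1 + alpha * T).
Rt = 100 * (1 + 0.00385 * 384.0)
Rt = 100 * (1 + 1.4784)
Rt = 100 * 2.4784
Rt = 247.84 ohm

247.84 ohm


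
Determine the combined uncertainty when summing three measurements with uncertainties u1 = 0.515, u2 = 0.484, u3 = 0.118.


For a sum of independent quantities, uc = sqrt(u1^2 + u2^2 + u3^2).
uc = sqrt(0.515^2 + 0.484^2 + 0.118^2)
uc = sqrt(0.265225 + 0.234256 + 0.013924)
uc = 0.7165

0.7165


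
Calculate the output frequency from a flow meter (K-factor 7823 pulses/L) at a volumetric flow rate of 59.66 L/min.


Frequency = K * Q / 60 (converting L/min to L/s).
f = 7823 * 59.66 / 60
f = 466720.18 / 60
f = 7778.67 Hz

7778.67 Hz


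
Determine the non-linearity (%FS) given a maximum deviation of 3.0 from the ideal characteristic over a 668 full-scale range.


Linearity error = (max deviation / full scale) * 100%.
Linearity = (3.0 / 668) * 100
Linearity = 0.449 %FS

0.449 %FS


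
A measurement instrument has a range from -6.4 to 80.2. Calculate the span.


Span = upper range - lower range.
Span = 80.2 - (-6.4)
Span = 86.6

86.6


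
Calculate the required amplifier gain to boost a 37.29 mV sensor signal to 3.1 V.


Gain = Vout / Vin (converting to same units).
G = 3.1 V / 37.29 mV
G = 3100.0 mV / 37.29 mV
G = 83.13

83.13


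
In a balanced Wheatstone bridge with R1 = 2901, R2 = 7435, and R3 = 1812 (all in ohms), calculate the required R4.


At balance: R1*R4 = R2*R3, so R4 = R2*R3/R1.
R4 = 7435 * 1812 / 2901
R4 = 13472220 / 2901
R4 = 4643.99 ohm

4643.99 ohm


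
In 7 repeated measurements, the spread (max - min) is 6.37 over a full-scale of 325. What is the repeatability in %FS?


Repeatability = (spread / full scale) * 100%.
R = (6.37 / 325) * 100
R = 1.96 %FS

1.96 %FS


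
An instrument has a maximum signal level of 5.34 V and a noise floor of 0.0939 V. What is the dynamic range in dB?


Dynamic range = 20 * log10(Vmax / Vnoise).
DR = 20 * log10(5.34 / 0.0939)
DR = 20 * log10(56.87)
DR = 35.1 dB

35.1 dB


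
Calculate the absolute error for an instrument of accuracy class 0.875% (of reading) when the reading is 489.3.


Absolute error = (accuracy% / 100) * reading.
Error = (0.875 / 100) * 489.3
Error = 0.00875 * 489.3
Error = 4.2814

4.2814


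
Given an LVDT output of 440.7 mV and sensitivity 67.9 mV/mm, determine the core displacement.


Displacement = Vout / sensitivity.
d = 440.7 / 67.9
d = 6.49 mm

6.49 mm


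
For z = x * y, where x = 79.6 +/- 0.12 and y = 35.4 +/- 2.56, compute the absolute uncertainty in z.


For a product z = x*y, the relative uncertainty is:
uz/z = sqrt((ux/x)^2 + (uy/y)^2)
Relative uncertainties: ux/x = 0.12/79.6 = 0.001508
uy/y = 2.56/35.4 = 0.072316
z = 79.6 * 35.4 = 2817.8
uz = 2817.8 * sqrt(0.001508^2 + 0.072316^2) = 203.82

203.82


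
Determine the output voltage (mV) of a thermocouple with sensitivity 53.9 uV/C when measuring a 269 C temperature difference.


The thermocouple output V = sensitivity * dT.
V = 53.9 uV/C * 269 C
V = 14499.1 uV
V = 14.499 mV

14.499 mV


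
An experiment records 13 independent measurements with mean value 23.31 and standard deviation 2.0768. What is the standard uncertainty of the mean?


The standard uncertainty for Type A evaluation is u = s / sqrt(n).
u = 2.0768 / sqrt(13)
u = 2.0768 / 3.6056
u = 0.576

0.576


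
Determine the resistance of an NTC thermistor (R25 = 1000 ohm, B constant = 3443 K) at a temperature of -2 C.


NTC thermistor equation: Rt = R25 * exp(B * (1/T - 1/T25)).
T in Kelvin: 271.15 K, T25 = 298.15 K
1/T - 1/T25 = 1/271.15 - 1/298.15 = 0.00033398
B * (1/T - 1/T25) = 3443 * 0.00033398 = 1.1499
Rt = 1000 * exp(1.1499) = 3157.8 ohm

3157.8 ohm


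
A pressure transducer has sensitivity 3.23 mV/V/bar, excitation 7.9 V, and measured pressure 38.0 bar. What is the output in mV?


Output = sensitivity * Vex * P.
Vout = 3.23 * 7.9 * 38.0
Vout = 25.517 * 38.0
Vout = 969.65 mV

969.65 mV


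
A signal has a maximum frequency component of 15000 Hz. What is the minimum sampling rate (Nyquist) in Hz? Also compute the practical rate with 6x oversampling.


By Nyquist theorem, fs_min = 2 * fmax.
fs_min = 2 * 15000 = 30000 Hz
Practical rate = 6 * fs_min = 6 * 30000 = 180000 Hz

fs_min = 30000 Hz, fs_practical = 180000 Hz


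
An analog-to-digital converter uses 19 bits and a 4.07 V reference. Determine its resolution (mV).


The resolution (LSB) of an ADC is Vref / 2^n.
LSB = 4.07 / 2^19
LSB = 4.07 / 524288
LSB = 7.76e-06 V = 0.00776291 mV

0.00776291 mV


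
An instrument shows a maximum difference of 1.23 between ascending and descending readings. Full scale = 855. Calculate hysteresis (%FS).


Hysteresis = (max difference / full scale) * 100%.
H = (1.23 / 855) * 100
H = 0.144 %FS

0.144 %FS


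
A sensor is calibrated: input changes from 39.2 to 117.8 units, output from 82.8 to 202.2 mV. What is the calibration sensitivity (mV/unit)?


Sensitivity = (y2 - y1) / (x2 - x1).
S = (202.2 - 82.8) / (117.8 - 39.2)
S = 119.4 / 78.6
S = 1.5191 mV/unit

1.5191 mV/unit


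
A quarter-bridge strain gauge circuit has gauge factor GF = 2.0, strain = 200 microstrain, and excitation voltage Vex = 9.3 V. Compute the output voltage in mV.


Quarter bridge output: Vout = (GF * epsilon * Vex) / 4.
Vout = (2.0 * 200e-6 * 9.3) / 4
Vout = 0.00372 / 4 V
Vout = 0.00093 V = 0.93 mV

0.93 mV


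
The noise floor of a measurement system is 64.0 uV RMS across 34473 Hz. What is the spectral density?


Noise spectral density = Vrms / sqrt(BW).
NSD = 64.0 / sqrt(34473)
NSD = 64.0 / 185.6691
NSD = 0.3447 uV/sqrt(Hz)

0.3447 uV/sqrt(Hz)


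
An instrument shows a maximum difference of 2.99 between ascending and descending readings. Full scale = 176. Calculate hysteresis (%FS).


Hysteresis = (max difference / full scale) * 100%.
H = (2.99 / 176) * 100
H = 1.699 %FS

1.699 %FS


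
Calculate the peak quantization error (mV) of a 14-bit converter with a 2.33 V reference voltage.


The maximum quantization error is +/- LSB/2.
LSB = Vref / 2^n = 2.33 / 16384 = 0.00014221 V
Max error = LSB / 2 = 0.00014221 / 2 = 7.111e-05 V
Max error = 0.0711 mV

0.0711 mV


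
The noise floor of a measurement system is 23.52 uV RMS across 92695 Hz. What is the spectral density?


Noise spectral density = Vrms / sqrt(BW).
NSD = 23.52 / sqrt(92695)
NSD = 23.52 / 304.4585
NSD = 0.0773 uV/sqrt(Hz)

0.0773 uV/sqrt(Hz)


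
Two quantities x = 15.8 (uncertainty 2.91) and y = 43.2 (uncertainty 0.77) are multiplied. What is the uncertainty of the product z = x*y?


For a product z = x*y, the relative uncertainty is:
uz/z = sqrt((ux/x)^2 + (uy/y)^2)
Relative uncertainties: ux/x = 2.91/15.8 = 0.184177
uy/y = 0.77/43.2 = 0.017824
z = 15.8 * 43.2 = 682.6
uz = 682.6 * sqrt(0.184177^2 + 0.017824^2) = 126.299

126.299


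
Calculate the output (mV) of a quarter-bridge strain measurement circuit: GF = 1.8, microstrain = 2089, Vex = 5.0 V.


Quarter bridge output: Vout = (GF * epsilon * Vex) / 4.
Vout = (1.8 * 2089e-6 * 5.0) / 4
Vout = 0.018801 / 4 V
Vout = 0.00470025 V = 4.7002 mV

4.7002 mV


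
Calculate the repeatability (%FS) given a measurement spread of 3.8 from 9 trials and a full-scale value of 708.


Repeatability = (spread / full scale) * 100%.
R = (3.8 / 708) * 100
R = 0.537 %FS

0.537 %FS


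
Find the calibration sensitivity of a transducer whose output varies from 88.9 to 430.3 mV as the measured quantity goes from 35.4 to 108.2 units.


Sensitivity = (y2 - y1) / (x2 - x1).
S = (430.3 - 88.9) / (108.2 - 35.4)
S = 341.4 / 72.8
S = 4.6896 mV/unit

4.6896 mV/unit


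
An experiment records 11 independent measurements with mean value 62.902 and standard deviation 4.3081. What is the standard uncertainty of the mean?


The standard uncertainty for Type A evaluation is u = s / sqrt(n).
u = 4.3081 / sqrt(11)
u = 4.3081 / 3.3166
u = 1.2989

1.2989


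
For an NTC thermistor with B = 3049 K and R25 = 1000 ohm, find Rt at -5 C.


NTC thermistor equation: Rt = R25 * exp(B * (1/T - 1/T25)).
T in Kelvin: 268.15 K, T25 = 298.15 K
1/T - 1/T25 = 1/268.15 - 1/298.15 = 0.00037524
B * (1/T - 1/T25) = 3049 * 0.00037524 = 1.1441
Rt = 1000 * exp(1.1441) = 3139.6 ohm

3139.6 ohm


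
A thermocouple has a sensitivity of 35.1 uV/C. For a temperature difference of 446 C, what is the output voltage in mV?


The thermocouple output V = sensitivity * dT.
V = 35.1 uV/C * 446 C
V = 15654.6 uV
V = 15.655 mV

15.655 mV


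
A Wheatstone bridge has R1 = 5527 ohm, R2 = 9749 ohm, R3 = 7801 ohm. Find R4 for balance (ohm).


At balance: R1*R4 = R2*R3, so R4 = R2*R3/R1.
R4 = 9749 * 7801 / 5527
R4 = 76051949 / 5527
R4 = 13760.08 ohm

13760.08 ohm


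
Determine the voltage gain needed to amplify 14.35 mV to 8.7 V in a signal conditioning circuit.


Gain = Vout / Vin (converting to same units).
G = 8.7 V / 14.35 mV
G = 8700.0 mV / 14.35 mV
G = 606.27

606.27


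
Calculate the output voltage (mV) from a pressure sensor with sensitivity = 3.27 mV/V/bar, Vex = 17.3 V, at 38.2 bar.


Output = sensitivity * Vex * P.
Vout = 3.27 * 17.3 * 38.2
Vout = 56.571 * 38.2
Vout = 2161.01 mV

2161.01 mV


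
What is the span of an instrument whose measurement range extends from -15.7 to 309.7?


Span = upper range - lower range.
Span = 309.7 - (-15.7)
Span = 325.4

325.4


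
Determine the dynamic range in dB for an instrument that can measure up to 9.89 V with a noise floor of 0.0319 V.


Dynamic range = 20 * log10(Vmax / Vnoise).
DR = 20 * log10(9.89 / 0.0319)
DR = 20 * log10(310.03)
DR = 49.83 dB

49.83 dB


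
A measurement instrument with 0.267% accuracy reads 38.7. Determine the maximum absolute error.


Absolute error = (accuracy% / 100) * reading.
Error = (0.267 / 100) * 38.7
Error = 0.00267 * 38.7
Error = 0.1033

0.1033


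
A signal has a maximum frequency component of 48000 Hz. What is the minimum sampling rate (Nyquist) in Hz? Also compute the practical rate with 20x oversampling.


By Nyquist theorem, fs_min = 2 * fmax.
fs_min = 2 * 48000 = 96000 Hz
Practical rate = 20 * fs_min = 20 * 96000 = 1920000 Hz

fs_min = 96000 Hz, fs_practical = 1920000 Hz


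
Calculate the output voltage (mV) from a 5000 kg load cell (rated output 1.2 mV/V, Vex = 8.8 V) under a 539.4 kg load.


Vout = rated_output * Vex * (load / capacity).
Vout = 1.2 * 8.8 * (539.4 / 5000)
Vout = 1.2 * 8.8 * 0.10788
Vout = 1.139 mV

1.139 mV


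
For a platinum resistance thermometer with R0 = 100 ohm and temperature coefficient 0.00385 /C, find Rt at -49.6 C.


The RTD equation: Rt = R0 * (1 + alpha * T).
Rt = 100 * (1 + 0.00385 * -49.6)
Rt = 100 * (1 + -0.19096)
Rt = 100 * 0.80904
Rt = 80.904 ohm

80.904 ohm


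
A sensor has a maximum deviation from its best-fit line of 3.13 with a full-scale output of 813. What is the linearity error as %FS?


Linearity error = (max deviation / full scale) * 100%.
Linearity = (3.13 / 813) * 100
Linearity = 0.385 %FS

0.385 %FS


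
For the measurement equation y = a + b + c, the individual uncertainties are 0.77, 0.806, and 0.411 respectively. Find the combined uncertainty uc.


For a sum of independent quantities, uc = sqrt(u1^2 + u2^2 + u3^2).
uc = sqrt(0.77^2 + 0.806^2 + 0.411^2)
uc = sqrt(0.5929 + 0.649636 + 0.168921)
uc = 1.188

1.188


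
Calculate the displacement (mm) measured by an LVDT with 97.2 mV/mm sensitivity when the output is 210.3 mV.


Displacement = Vout / sensitivity.
d = 210.3 / 97.2
d = 2.164 mm

2.164 mm


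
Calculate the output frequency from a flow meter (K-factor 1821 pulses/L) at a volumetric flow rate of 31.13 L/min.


Frequency = K * Q / 60 (converting L/min to L/s).
f = 1821 * 31.13 / 60
f = 56687.73 / 60
f = 944.8 Hz

944.8 Hz


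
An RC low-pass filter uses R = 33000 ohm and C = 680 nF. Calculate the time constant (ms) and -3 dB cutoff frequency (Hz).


Time constant: tau = R * C.
tau = 33000 * 6.80e-07 = 0.02244 s
tau = 22.44 ms
Cutoff frequency: fc = 1 / (2*pi*R*C).
fc = 1 / (2*pi*0.02244) = 7.09 Hz

tau = 22.44 ms, fc = 7.09 Hz


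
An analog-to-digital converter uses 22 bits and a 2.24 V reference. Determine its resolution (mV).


The resolution (LSB) of an ADC is Vref / 2^n.
LSB = 2.24 / 2^22
LSB = 2.24 / 4194304
LSB = 5.3e-07 V = 0.00053406 mV

0.00053406 mV


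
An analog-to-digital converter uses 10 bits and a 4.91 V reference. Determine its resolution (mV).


The resolution (LSB) of an ADC is Vref / 2^n.
LSB = 4.91 / 2^10
LSB = 4.91 / 1024
LSB = 0.00479492 V = 4.79492188 mV

4.79492188 mV


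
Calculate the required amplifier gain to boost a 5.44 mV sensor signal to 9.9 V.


Gain = Vout / Vin (converting to same units).
G = 9.9 V / 5.44 mV
G = 9900.0 mV / 5.44 mV
G = 1819.85

1819.85


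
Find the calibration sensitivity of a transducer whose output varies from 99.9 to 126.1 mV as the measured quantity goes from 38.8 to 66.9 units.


Sensitivity = (y2 - y1) / (x2 - x1).
S = (126.1 - 99.9) / (66.9 - 38.8)
S = 26.2 / 28.1
S = 0.9324 mV/unit

0.9324 mV/unit


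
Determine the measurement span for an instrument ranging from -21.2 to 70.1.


Span = upper range - lower range.
Span = 70.1 - (-21.2)
Span = 91.3

91.3


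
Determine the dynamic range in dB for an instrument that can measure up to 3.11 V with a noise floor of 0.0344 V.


Dynamic range = 20 * log10(Vmax / Vnoise).
DR = 20 * log10(3.11 / 0.0344)
DR = 20 * log10(90.41)
DR = 39.12 dB

39.12 dB


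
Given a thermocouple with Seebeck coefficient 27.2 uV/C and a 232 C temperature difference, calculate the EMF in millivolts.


The thermocouple output V = sensitivity * dT.
V = 27.2 uV/C * 232 C
V = 6310.4 uV
V = 6.31 mV

6.31 mV


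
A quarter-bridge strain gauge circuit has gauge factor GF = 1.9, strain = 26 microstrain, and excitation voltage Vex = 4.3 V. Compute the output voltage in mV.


Quarter bridge output: Vout = (GF * epsilon * Vex) / 4.
Vout = (1.9 * 26e-6 * 4.3) / 4
Vout = 0.00021242 / 4 V
Vout = 5.31e-05 V = 0.0531 mV

0.0531 mV


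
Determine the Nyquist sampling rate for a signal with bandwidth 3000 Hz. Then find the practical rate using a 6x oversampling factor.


By Nyquist theorem, fs_min = 2 * fmax.
fs_min = 2 * 3000 = 6000 Hz
Practical rate = 6 * fs_min = 6 * 6000 = 36000 Hz

fs_min = 6000 Hz, fs_practical = 36000 Hz


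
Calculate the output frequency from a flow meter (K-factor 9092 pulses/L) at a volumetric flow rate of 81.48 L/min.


Frequency = K * Q / 60 (converting L/min to L/s).
f = 9092 * 81.48 / 60
f = 740816.16 / 60
f = 12346.94 Hz

12346.94 Hz


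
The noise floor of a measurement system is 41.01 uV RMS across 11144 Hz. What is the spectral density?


Noise spectral density = Vrms / sqrt(BW).
NSD = 41.01 / sqrt(11144)
NSD = 41.01 / 105.5651
NSD = 0.3885 uV/sqrt(Hz)

0.3885 uV/sqrt(Hz)


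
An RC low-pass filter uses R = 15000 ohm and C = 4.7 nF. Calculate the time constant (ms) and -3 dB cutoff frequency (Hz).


Time constant: tau = R * C.
tau = 15000 * 4.70e-09 = 7.05e-05 s
tau = 0.0705 ms
Cutoff frequency: fc = 1 / (2*pi*R*C).
fc = 1 / (2*pi*7.05e-05) = 2257.52 Hz

tau = 0.0705 ms, fc = 2257.52 Hz


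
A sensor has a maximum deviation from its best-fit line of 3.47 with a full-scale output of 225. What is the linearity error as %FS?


Linearity error = (max deviation / full scale) * 100%.
Linearity = (3.47 / 225) * 100
Linearity = 1.542 %FS

1.542 %FS


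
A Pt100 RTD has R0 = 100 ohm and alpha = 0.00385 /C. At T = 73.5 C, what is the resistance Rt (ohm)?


The RTD equation: Rt = R0 * (1 + alpha * T).
Rt = 100 * (1 + 0.00385 * 73.5)
Rt = 100 * (1 + 0.282975)
Rt = 100 * 1.282975
Rt = 128.297 ohm

128.297 ohm


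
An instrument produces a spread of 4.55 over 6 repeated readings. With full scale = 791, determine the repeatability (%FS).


Repeatability = (spread / full scale) * 100%.
R = (4.55 / 791) * 100
R = 0.575 %FS

0.575 %FS


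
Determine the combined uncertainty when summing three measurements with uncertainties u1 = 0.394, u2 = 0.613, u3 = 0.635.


For a sum of independent quantities, uc = sqrt(u1^2 + u2^2 + u3^2).
uc = sqrt(0.394^2 + 0.613^2 + 0.635^2)
uc = sqrt(0.155236 + 0.375769 + 0.403225)
uc = 0.9666

0.9666


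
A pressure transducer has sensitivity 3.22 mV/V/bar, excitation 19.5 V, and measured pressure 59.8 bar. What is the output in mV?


Output = sensitivity * Vex * P.
Vout = 3.22 * 19.5 * 59.8
Vout = 62.79 * 59.8
Vout = 3754.84 mV

3754.84 mV


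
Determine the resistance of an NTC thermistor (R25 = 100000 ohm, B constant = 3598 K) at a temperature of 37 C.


NTC thermistor equation: Rt = R25 * exp(B * (1/T - 1/T25)).
T in Kelvin: 310.15 K, T25 = 298.15 K
1/T - 1/T25 = 1/310.15 - 1/298.15 = -0.00012977
B * (1/T - 1/T25) = 3598 * -0.00012977 = -0.4669
Rt = 100000 * exp(-0.4669) = 62693.5 ohm

62693.5 ohm


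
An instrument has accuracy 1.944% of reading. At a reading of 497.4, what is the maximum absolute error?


Absolute error = (accuracy% / 100) * reading.
Error = (1.944 / 100) * 497.4
Error = 0.01944 * 497.4
Error = 9.6695

9.6695


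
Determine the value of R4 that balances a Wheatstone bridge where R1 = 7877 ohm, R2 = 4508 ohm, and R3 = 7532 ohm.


At balance: R1*R4 = R2*R3, so R4 = R2*R3/R1.
R4 = 4508 * 7532 / 7877
R4 = 33954256 / 7877
R4 = 4310.56 ohm

4310.56 ohm


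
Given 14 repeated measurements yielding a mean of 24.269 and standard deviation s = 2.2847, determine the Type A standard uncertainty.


The standard uncertainty for Type A evaluation is u = s / sqrt(n).
u = 2.2847 / sqrt(14)
u = 2.2847 / 3.7417
u = 0.6106

0.6106


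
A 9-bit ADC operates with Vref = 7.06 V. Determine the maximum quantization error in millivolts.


The maximum quantization error is +/- LSB/2.
LSB = Vref / 2^n = 7.06 / 512 = 0.01378906 V
Max error = LSB / 2 = 0.01378906 / 2 = 0.00689453 V
Max error = 6.8945 mV

6.8945 mV


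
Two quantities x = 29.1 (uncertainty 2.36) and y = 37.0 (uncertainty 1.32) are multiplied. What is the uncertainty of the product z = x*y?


For a product z = x*y, the relative uncertainty is:
uz/z = sqrt((ux/x)^2 + (uy/y)^2)
Relative uncertainties: ux/x = 2.36/29.1 = 0.0811
uy/y = 1.32/37.0 = 0.035676
z = 29.1 * 37.0 = 1076.7
uz = 1076.7 * sqrt(0.0811^2 + 0.035676^2) = 95.395

95.395


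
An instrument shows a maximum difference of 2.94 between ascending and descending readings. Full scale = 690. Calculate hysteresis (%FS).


Hysteresis = (max difference / full scale) * 100%.
H = (2.94 / 690) * 100
H = 0.426 %FS

0.426 %FS


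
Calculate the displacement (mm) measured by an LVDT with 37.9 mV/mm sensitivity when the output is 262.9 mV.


Displacement = Vout / sensitivity.
d = 262.9 / 37.9
d = 6.937 mm

6.937 mm


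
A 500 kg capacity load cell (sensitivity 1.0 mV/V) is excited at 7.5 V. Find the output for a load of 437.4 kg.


Vout = rated_output * Vex * (load / capacity).
Vout = 1.0 * 7.5 * (437.4 / 500)
Vout = 1.0 * 7.5 * 0.8748
Vout = 6.561 mV

6.561 mV


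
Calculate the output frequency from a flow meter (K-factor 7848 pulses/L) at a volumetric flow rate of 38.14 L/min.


Frequency = K * Q / 60 (converting L/min to L/s).
f = 7848 * 38.14 / 60
f = 299322.72 / 60
f = 4988.71 Hz

4988.71 Hz


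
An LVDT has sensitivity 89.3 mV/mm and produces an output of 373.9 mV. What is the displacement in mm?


Displacement = Vout / sensitivity.
d = 373.9 / 89.3
d = 4.187 mm

4.187 mm


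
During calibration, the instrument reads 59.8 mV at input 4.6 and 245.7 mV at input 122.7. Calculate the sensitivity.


Sensitivity = (y2 - y1) / (x2 - x1).
S = (245.7 - 59.8) / (122.7 - 4.6)
S = 185.9 / 118.1
S = 1.5741 mV/unit

1.5741 mV/unit


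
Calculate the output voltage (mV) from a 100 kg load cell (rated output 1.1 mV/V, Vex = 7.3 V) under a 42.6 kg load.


Vout = rated_output * Vex * (load / capacity).
Vout = 1.1 * 7.3 * (42.6 / 100)
Vout = 1.1 * 7.3 * 0.426
Vout = 3.421 mV

3.421 mV


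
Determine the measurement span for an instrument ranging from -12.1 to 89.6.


Span = upper range - lower range.
Span = 89.6 - (-12.1)
Span = 101.7

101.7


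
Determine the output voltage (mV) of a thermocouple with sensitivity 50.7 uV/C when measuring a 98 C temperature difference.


The thermocouple output V = sensitivity * dT.
V = 50.7 uV/C * 98 C
V = 4968.6 uV
V = 4.969 mV

4.969 mV


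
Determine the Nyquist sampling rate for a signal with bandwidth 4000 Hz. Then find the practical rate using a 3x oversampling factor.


By Nyquist theorem, fs_min = 2 * fmax.
fs_min = 2 * 4000 = 8000 Hz
Practical rate = 3 * fs_min = 3 * 8000 = 24000 Hz

fs_min = 8000 Hz, fs_practical = 24000 Hz


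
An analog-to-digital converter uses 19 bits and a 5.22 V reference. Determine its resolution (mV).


The resolution (LSB) of an ADC is Vref / 2^n.
LSB = 5.22 / 2^19
LSB = 5.22 / 524288
LSB = 9.96e-06 V = 0.00995636 mV

0.00995636 mV


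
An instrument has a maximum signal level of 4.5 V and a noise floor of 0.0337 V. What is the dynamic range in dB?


Dynamic range = 20 * log10(Vmax / Vnoise).
DR = 20 * log10(4.5 / 0.0337)
DR = 20 * log10(133.53)
DR = 42.51 dB

42.51 dB


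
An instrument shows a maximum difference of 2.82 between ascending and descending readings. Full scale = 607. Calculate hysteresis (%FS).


Hysteresis = (max difference / full scale) * 100%.
H = (2.82 / 607) * 100
H = 0.465 %FS

0.465 %FS


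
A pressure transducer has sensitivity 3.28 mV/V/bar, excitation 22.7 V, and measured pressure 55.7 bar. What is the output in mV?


Output = sensitivity * Vex * P.
Vout = 3.28 * 22.7 * 55.7
Vout = 74.456 * 55.7
Vout = 4147.2 mV

4147.2 mV


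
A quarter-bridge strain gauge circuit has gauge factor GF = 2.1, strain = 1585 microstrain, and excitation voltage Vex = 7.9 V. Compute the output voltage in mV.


Quarter bridge output: Vout = (GF * epsilon * Vex) / 4.
Vout = (2.1 * 1585e-6 * 7.9) / 4
Vout = 0.02629515 / 4 V
Vout = 0.00657379 V = 6.5738 mV

6.5738 mV


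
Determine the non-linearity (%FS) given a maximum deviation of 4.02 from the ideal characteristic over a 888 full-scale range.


Linearity error = (max deviation / full scale) * 100%.
Linearity = (4.02 / 888) * 100
Linearity = 0.453 %FS

0.453 %FS


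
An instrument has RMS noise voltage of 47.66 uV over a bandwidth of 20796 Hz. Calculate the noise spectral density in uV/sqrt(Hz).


Noise spectral density = Vrms / sqrt(BW).
NSD = 47.66 / sqrt(20796)
NSD = 47.66 / 144.2082
NSD = 0.3305 uV/sqrt(Hz)

0.3305 uV/sqrt(Hz)


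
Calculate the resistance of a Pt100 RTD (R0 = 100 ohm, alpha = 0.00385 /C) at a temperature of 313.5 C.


The RTD equation: Rt = R0 * (1 + alpha * T).
Rt = 100 * (1 + 0.00385 * 313.5)
Rt = 100 * (1 + 1.206975)
Rt = 100 * 2.206975
Rt = 220.697 ohm

220.697 ohm


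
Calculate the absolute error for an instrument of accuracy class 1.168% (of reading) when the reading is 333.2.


Absolute error = (accuracy% / 100) * reading.
Error = (1.168 / 100) * 333.2
Error = 0.01168 * 333.2
Error = 3.8918

3.8918


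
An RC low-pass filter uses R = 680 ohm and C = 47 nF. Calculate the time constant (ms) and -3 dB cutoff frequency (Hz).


Time constant: tau = R * C.
tau = 680 * 4.70e-08 = 3.196e-05 s
tau = 0.032 ms
Cutoff frequency: fc = 1 / (2*pi*R*C).
fc = 1 / (2*pi*3.196e-05) = 4979.82 Hz

tau = 0.032 ms, fc = 4979.82 Hz


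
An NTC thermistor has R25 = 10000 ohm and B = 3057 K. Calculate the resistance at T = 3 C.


NTC thermistor equation: Rt = R25 * exp(B * (1/T - 1/T25)).
T in Kelvin: 276.15 K, T25 = 298.15 K
1/T - 1/T25 = 1/276.15 - 1/298.15 = 0.0002672
B * (1/T - 1/T25) = 3057 * 0.0002672 = 0.8168
Rt = 10000 * exp(0.8168) = 22633.4 ohm

22633.4 ohm


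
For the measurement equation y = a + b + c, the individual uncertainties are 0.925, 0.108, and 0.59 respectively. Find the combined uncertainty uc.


For a sum of independent quantities, uc = sqrt(u1^2 + u2^2 + u3^2).
uc = sqrt(0.925^2 + 0.108^2 + 0.59^2)
uc = sqrt(0.855625 + 0.011664 + 0.3481)
uc = 1.1024

1.1024


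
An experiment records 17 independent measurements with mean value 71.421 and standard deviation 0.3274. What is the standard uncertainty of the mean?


The standard uncertainty for Type A evaluation is u = s / sqrt(n).
u = 0.3274 / sqrt(17)
u = 0.3274 / 4.1231
u = 0.0794

0.0794


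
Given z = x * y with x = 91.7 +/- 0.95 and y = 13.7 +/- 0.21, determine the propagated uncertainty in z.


For a product z = x*y, the relative uncertainty is:
uz/z = sqrt((ux/x)^2 + (uy/y)^2)
Relative uncertainties: ux/x = 0.95/91.7 = 0.01036
uy/y = 0.21/13.7 = 0.015328
z = 91.7 * 13.7 = 1256.3
uz = 1256.3 * sqrt(0.01036^2 + 0.015328^2) = 23.243

23.243


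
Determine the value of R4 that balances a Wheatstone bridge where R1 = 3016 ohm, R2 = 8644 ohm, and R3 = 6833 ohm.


At balance: R1*R4 = R2*R3, so R4 = R2*R3/R1.
R4 = 8644 * 6833 / 3016
R4 = 59064452 / 3016
R4 = 19583.7 ohm

19583.7 ohm


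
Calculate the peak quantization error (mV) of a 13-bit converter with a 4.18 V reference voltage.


The maximum quantization error is +/- LSB/2.
LSB = Vref / 2^n = 4.18 / 8192 = 0.00051025 V
Max error = LSB / 2 = 0.00051025 / 2 = 0.00025513 V
Max error = 0.2551 mV

0.2551 mV


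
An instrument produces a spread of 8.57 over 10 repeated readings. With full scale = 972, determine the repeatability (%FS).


Repeatability = (spread / full scale) * 100%.
R = (8.57 / 972) * 100
R = 0.882 %FS

0.882 %FS


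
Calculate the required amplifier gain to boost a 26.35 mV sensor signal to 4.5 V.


Gain = Vout / Vin (converting to same units).
G = 4.5 V / 26.35 mV
G = 4500.0 mV / 26.35 mV
G = 170.78

170.78


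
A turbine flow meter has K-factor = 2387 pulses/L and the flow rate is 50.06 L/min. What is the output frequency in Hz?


Frequency = K * Q / 60 (converting L/min to L/s).
f = 2387 * 50.06 / 60
f = 119493.22 / 60
f = 1991.55 Hz

1991.55 Hz


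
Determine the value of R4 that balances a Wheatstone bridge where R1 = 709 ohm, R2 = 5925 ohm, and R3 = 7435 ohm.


At balance: R1*R4 = R2*R3, so R4 = R2*R3/R1.
R4 = 5925 * 7435 / 709
R4 = 44052375 / 709
R4 = 62133.11 ohm

62133.11 ohm


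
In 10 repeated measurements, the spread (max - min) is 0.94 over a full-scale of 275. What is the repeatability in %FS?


Repeatability = (spread / full scale) * 100%.
R = (0.94 / 275) * 100
R = 0.342 %FS

0.342 %FS


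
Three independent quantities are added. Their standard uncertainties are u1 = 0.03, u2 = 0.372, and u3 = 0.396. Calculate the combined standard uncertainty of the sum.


For a sum of independent quantities, uc = sqrt(u1^2 + u2^2 + u3^2).
uc = sqrt(0.03^2 + 0.372^2 + 0.396^2)
uc = sqrt(0.0009 + 0.138384 + 0.156816)
uc = 0.5442

0.5442


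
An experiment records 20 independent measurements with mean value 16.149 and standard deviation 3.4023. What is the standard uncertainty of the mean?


The standard uncertainty for Type A evaluation is u = s / sqrt(n).
u = 3.4023 / sqrt(20)
u = 3.4023 / 4.4721
u = 0.7608

0.7608


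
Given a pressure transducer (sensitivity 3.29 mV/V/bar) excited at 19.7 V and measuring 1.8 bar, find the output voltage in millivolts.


Output = sensitivity * Vex * P.
Vout = 3.29 * 19.7 * 1.8
Vout = 64.813 * 1.8
Vout = 116.66 mV

116.66 mV


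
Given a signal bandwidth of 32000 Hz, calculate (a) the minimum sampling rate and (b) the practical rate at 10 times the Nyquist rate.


By Nyquist theorem, fs_min = 2 * fmax.
fs_min = 2 * 32000 = 64000 Hz
Practical rate = 10 * fs_min = 10 * 64000 = 640000 Hz

fs_min = 64000 Hz, fs_practical = 640000 Hz


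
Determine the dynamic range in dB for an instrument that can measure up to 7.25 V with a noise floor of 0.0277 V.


Dynamic range = 20 * log10(Vmax / Vnoise).
DR = 20 * log10(7.25 / 0.0277)
DR = 20 * log10(261.73)
DR = 48.36 dB

48.36 dB


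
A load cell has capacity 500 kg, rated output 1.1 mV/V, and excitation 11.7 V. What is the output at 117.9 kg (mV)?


Vout = rated_output * Vex * (load / capacity).
Vout = 1.1 * 11.7 * (117.9 / 500)
Vout = 1.1 * 11.7 * 0.2358
Vout = 3.035 mV

3.035 mV


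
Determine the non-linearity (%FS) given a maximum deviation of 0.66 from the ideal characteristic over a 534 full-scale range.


Linearity error = (max deviation / full scale) * 100%.
Linearity = (0.66 / 534) * 100
Linearity = 0.124 %FS

0.124 %FS


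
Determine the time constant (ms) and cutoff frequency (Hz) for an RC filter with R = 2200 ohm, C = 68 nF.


Time constant: tau = R * C.
tau = 2200 * 6.80e-08 = 0.0001496 s
tau = 0.1496 ms
Cutoff frequency: fc = 1 / (2*pi*R*C).
fc = 1 / (2*pi*0.0001496) = 1063.87 Hz

tau = 0.1496 ms, fc = 1063.87 Hz


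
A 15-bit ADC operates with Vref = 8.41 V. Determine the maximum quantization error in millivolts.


The maximum quantization error is +/- LSB/2.
LSB = Vref / 2^n = 8.41 / 32768 = 0.00025665 V
Max error = LSB / 2 = 0.00025665 / 2 = 0.00012833 V
Max error = 0.1283 mV

0.1283 mV


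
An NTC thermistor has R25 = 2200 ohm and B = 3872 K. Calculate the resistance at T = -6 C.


NTC thermistor equation: Rt = R25 * exp(B * (1/T - 1/T25)).
T in Kelvin: 267.15 K, T25 = 298.15 K
1/T - 1/T25 = 1/267.15 - 1/298.15 = 0.0003892
B * (1/T - 1/T25) = 3872 * 0.0003892 = 1.507
Rt = 2200 * exp(1.507) = 9928.8 ohm

9928.8 ohm


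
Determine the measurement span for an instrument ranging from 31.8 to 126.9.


Span = upper range - lower range.
Span = 126.9 - (31.8)
Span = 95.1

95.1


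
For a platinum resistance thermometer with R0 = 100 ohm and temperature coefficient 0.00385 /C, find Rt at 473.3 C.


The RTD equation: Rt = R0 * (1 + alpha * T).
Rt = 100 * (1 + 0.00385 * 473.3)
Rt = 100 * (1 + 1.822205)
Rt = 100 * 2.822205
Rt = 282.221 ohm

282.221 ohm


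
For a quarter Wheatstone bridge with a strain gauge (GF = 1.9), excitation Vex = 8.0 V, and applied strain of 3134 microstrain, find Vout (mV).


Quarter bridge output: Vout = (GF * epsilon * Vex) / 4.
Vout = (1.9 * 3134e-6 * 8.0) / 4
Vout = 0.0476368 / 4 V
Vout = 0.0119092 V = 11.9092 mV

11.9092 mV


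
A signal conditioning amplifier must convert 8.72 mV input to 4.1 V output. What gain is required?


Gain = Vout / Vin (converting to same units).
G = 4.1 V / 8.72 mV
G = 4100.0 mV / 8.72 mV
G = 470.18

470.18


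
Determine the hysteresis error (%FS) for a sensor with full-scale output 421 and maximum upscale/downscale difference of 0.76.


Hysteresis = (max difference / full scale) * 100%.
H = (0.76 / 421) * 100
H = 0.181 %FS

0.181 %FS


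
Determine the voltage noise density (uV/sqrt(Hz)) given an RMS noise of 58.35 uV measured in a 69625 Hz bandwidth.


Noise spectral density = Vrms / sqrt(BW).
NSD = 58.35 / sqrt(69625)
NSD = 58.35 / 263.8655
NSD = 0.2211 uV/sqrt(Hz)

0.2211 uV/sqrt(Hz)


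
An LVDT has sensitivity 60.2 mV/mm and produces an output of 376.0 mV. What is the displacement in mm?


Displacement = Vout / sensitivity.
d = 376.0 / 60.2
d = 6.246 mm

6.246 mm


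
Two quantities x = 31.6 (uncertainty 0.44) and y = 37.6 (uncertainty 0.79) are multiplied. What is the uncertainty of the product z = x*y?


For a product z = x*y, the relative uncertainty is:
uz/z = sqrt((ux/x)^2 + (uy/y)^2)
Relative uncertainties: ux/x = 0.44/31.6 = 0.013924
uy/y = 0.79/37.6 = 0.021011
z = 31.6 * 37.6 = 1188.2
uz = 1188.2 * sqrt(0.013924^2 + 0.021011^2) = 29.948

29.948


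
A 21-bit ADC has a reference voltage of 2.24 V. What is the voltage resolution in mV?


The resolution (LSB) of an ADC is Vref / 2^n.
LSB = 2.24 / 2^21
LSB = 2.24 / 2097152
LSB = 1.07e-06 V = 0.00106812 mV

0.00106812 mV


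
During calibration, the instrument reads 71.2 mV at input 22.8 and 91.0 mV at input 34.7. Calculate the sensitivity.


Sensitivity = (y2 - y1) / (x2 - x1).
S = (91.0 - 71.2) / (34.7 - 22.8)
S = 19.8 / 11.9
S = 1.6639 mV/unit

1.6639 mV/unit


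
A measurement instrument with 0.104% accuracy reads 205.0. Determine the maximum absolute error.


Absolute error = (accuracy% / 100) * reading.
Error = (0.104 / 100) * 205.0
Error = 0.00104 * 205.0
Error = 0.2132

0.2132


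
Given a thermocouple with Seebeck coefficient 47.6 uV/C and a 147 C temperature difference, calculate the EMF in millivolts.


The thermocouple output V = sensitivity * dT.
V = 47.6 uV/C * 147 C
V = 6997.2 uV
V = 6.997 mV

6.997 mV


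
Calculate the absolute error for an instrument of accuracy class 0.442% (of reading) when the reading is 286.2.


Absolute error = (accuracy% / 100) * reading.
Error = (0.442 / 100) * 286.2
Error = 0.00442 * 286.2
Error = 1.265

1.265


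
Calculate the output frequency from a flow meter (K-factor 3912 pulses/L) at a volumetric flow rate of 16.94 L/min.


Frequency = K * Q / 60 (converting L/min to L/s).
f = 3912 * 16.94 / 60
f = 66269.28 / 60
f = 1104.49 Hz

1104.49 Hz


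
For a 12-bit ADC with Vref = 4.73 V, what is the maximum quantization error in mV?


The maximum quantization error is +/- LSB/2.
LSB = Vref / 2^n = 4.73 / 4096 = 0.00115479 V
Max error = LSB / 2 = 0.00115479 / 2 = 0.00057739 V
Max error = 0.5774 mV

0.5774 mV


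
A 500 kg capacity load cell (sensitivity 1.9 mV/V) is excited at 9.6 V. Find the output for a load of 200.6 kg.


Vout = rated_output * Vex * (load / capacity).
Vout = 1.9 * 9.6 * (200.6 / 500)
Vout = 1.9 * 9.6 * 0.4012
Vout = 7.318 mV

7.318 mV


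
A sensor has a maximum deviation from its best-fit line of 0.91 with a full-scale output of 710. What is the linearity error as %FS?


Linearity error = (max deviation / full scale) * 100%.
Linearity = (0.91 / 710) * 100
Linearity = 0.128 %FS

0.128 %FS


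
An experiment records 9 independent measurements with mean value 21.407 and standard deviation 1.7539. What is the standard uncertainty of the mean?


The standard uncertainty for Type A evaluation is u = s / sqrt(n).
u = 1.7539 / sqrt(9)
u = 1.7539 / 3.0
u = 0.5846

0.5846
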